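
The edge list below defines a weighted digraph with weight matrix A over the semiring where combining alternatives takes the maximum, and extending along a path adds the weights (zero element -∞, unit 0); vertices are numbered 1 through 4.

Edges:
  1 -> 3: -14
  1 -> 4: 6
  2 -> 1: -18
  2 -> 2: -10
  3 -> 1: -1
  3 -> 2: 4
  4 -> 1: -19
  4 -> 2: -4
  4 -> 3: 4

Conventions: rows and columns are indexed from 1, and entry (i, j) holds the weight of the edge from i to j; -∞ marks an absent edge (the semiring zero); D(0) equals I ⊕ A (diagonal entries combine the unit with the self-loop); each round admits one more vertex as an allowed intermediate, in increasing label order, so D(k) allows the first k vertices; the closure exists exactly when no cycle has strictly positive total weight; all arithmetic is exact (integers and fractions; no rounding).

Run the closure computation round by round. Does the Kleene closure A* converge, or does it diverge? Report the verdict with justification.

D(0):
  [0, -∞, -14, 6]
  [-18, 0, -∞, -∞]
  [-1, 4, 0, -∞]
  [-19, -4, 4, 0]
D(1):
  [0, -∞, -14, 6]
  [-18, 0, -32, -12]
  [-1, 4, 0, 5]
  [-19, -4, 4, 0]
D(2):
  [0, -∞, -14, 6]
  [-18, 0, -32, -12]
  [-1, 4, 0, 5]
  [-19, -4, 4, 0]
Detection: at round 3, diagonal entry (4, 4) turns strictly positive.
Key observation: the cycle 4->3->1->4 has total weight 4 + (-1) + 6, which is strictly positive.
Answer: DIVERGES — positive cycle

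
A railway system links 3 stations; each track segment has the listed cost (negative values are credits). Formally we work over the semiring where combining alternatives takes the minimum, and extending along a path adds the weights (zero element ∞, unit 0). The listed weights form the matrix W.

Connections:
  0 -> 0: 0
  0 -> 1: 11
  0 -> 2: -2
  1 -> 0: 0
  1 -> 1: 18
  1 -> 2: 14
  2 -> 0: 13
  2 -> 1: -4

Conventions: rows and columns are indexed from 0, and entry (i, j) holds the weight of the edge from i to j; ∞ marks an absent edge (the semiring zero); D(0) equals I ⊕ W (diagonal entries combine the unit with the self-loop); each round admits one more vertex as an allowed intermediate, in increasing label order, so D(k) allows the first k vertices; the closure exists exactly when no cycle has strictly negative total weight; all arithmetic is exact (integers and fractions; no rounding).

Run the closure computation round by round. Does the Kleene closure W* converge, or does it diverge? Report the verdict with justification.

D(0):
  [0, 11, -2]
  [0, 0, 14]
  [13, -4, 0]
D(1):
  [0, 11, -2]
  [0, 0, -2]
  [13, -4, 0]
Detection: at round 2, diagonal entry (2, 2) turns strictly negative.
Key observation: the cycle 2->1->0->2 has total weight (-4) + 0 + (-2), which is strictly negative.
Answer: DIVERGES — negative cycle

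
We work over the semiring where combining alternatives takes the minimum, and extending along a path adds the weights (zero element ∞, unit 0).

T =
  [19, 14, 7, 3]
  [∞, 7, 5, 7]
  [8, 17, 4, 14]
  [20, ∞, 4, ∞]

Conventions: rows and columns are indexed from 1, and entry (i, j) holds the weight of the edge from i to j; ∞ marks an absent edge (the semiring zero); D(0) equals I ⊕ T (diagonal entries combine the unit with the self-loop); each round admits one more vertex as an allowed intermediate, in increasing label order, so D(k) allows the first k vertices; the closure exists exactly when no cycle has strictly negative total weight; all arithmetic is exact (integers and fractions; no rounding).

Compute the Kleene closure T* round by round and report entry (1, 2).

D(0):
  [0, 14, 7, 3]
  [∞, 0, 5, 7]
  [8, 17, 0, 14]
  [20, ∞, 4, 0]
D(1):
  [0, 14, 7, 3]
  [∞, 0, 5, 7]
  [8, 17, 0, 11]
  [20, 34, 4, 0]
D(2):
  [0, 14, 7, 3]
  [∞, 0, 5, 7]
  [8, 17, 0, 11]
  [20, 34, 4, 0]
D(3):
  [0, 14, 7, 3]
  [13, 0, 5, 7]
  [8, 17, 0, 11]
  [12, 21, 4, 0]
D(4):
  [0, 14, 7, 3]
  [13, 0, 5, 7]
  [8, 17, 0, 11]
  [12, 21, 4, 0]
Answer: T*[1][2] = 14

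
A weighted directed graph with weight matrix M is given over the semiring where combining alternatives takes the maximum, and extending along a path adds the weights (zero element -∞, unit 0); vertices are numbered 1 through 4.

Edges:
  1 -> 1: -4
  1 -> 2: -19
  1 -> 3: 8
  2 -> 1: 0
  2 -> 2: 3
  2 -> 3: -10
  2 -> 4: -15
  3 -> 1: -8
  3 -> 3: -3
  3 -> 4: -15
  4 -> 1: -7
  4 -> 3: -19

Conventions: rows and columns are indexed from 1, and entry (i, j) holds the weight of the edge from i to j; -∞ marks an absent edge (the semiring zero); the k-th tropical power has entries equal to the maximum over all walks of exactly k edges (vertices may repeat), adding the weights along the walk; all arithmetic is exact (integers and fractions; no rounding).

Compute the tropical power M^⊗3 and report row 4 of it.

M^⊗2:
  [0, -16, 5, -7]
  [3, 6, 8, -12]
  [-11, -27, 0, -18]
  [-11, -26, 1, -34]
M^⊗3:
  [-3, -13, 8, -10]
  [6, 9, 11, -7]
  [-8, -24, -3, -15]
  [-7, -23, -2, -14]
Answer: row 4 of M^⊗3 = [-7, -23, -2, -14]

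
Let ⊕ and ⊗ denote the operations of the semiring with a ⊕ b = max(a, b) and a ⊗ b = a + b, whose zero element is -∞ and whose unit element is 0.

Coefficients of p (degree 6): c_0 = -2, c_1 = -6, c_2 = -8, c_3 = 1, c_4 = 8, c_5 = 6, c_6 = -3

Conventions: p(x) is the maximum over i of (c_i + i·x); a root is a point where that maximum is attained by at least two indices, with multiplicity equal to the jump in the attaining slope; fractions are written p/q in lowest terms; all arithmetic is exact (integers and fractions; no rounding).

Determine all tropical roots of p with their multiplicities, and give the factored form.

hull edge (i=0, c=-2) to (i=4, c=8): slope 5/2, span 4
hull edge (i=4, c=8) to (i=5, c=6): slope -2, span 1
hull edge (i=5, c=6) to (i=6, c=-3): slope -9, span 1
Factored form: p(x) = -3 ⊗ (x ⊕ (-5/2)) ⊗ (x ⊕ (-5/2)) ⊗ (x ⊕ (-5/2)) ⊗ (x ⊕ (-5/2)) ⊗ (x ⊕ 2) ⊗ (x ⊕ 9)
Answer: roots = -5/2 (mult 4), 2 (mult 1), 9 (mult 1)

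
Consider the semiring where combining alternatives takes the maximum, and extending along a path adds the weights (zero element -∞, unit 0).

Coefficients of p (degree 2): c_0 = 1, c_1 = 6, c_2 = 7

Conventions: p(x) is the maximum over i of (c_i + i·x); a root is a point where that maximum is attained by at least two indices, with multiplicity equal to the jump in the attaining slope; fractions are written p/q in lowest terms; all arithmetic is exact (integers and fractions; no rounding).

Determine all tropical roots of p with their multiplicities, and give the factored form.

hull edge (i=0, c=1) to (i=1, c=6): slope 5, span 1
hull edge (i=1, c=6) to (i=2, c=7): slope 1, span 1
Factored form: p(x) = 7 ⊗ (x ⊕ (-5)) ⊗ (x ⊕ (-1))
Answer: roots = -5 (mult 1), -1 (mult 1)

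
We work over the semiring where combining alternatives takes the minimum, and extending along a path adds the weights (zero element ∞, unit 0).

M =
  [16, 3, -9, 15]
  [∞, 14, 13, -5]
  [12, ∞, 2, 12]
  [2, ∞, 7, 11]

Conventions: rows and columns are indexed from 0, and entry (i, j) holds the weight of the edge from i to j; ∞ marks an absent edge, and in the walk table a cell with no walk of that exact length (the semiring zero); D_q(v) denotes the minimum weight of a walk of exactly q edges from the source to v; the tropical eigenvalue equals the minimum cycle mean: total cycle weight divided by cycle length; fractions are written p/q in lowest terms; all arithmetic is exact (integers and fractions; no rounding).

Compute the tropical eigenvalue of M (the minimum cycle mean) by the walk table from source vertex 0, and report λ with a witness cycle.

q=0: [0, ∞, ∞, ∞]
q=1: [16, 3, -9, 15]
q=2: [3, 17, -7, -2]
q=3: [0, 6, -6, 5]
q=4: [6, 3, -9, 1]
Optimal cycle mean attained by: cycle 0->1->3->0, total 3 + (-5) + 2, length 3.
Answer: λ = 0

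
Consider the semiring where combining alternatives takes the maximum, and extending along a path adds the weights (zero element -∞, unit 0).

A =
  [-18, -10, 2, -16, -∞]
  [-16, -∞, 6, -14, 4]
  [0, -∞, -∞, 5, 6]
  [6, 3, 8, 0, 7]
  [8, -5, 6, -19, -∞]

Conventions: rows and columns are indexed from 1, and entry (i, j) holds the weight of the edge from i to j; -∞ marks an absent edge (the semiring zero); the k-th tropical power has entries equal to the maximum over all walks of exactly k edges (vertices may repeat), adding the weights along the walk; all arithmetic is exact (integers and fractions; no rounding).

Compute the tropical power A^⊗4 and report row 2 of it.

A^⊗2:
  [2, -13, -4, 7, 8]
  [12, -1, 10, 11, 12]
  [14, 8, 13, 5, 12]
  [15, 3, 13, 13, 14]
  [6, -2, 10, 11, 12]
A^⊗3:
  [16, 10, 15, 7, 14]
  [20, 14, 19, 15, 18]
  [20, 8, 18, 18, 19]
  [22, 16, 21, 18, 20]
  [20, 14, 19, 15, 18]
A^⊗4:
  [22, 10, 20, 20, 21]
  [26, 18, 24, 24, 25]
  [27, 21, 26, 23, 25]
  [28, 21, 26, 26, 27]
  [26, 18, 24, 24, 25]
Answer: row 2 of A^⊗4 = [26, 18, 24, 24, 25]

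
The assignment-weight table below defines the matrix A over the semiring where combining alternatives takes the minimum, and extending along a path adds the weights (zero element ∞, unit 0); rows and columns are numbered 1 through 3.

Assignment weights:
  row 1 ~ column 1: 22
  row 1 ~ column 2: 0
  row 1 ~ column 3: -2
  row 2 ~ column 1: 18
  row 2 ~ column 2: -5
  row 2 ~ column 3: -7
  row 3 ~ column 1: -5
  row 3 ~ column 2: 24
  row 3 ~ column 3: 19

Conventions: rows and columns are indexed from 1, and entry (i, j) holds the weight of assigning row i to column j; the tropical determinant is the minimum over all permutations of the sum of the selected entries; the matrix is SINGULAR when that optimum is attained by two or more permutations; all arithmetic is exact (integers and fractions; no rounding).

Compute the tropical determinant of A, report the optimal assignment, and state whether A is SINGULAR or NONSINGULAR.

σ = (1, 2, 3): 22 + (-5) + 19 = 36
σ = (1, 3, 2): 22 + (-7) + 24 = 39
σ = (2, 1, 3): 0 + 18 + 19 = 37
σ = (2, 3, 1): 0 + (-7) + (-5) = -12
σ = (3, 1, 2): (-2) + 18 + 24 = 40
σ = (3, 2, 1): (-2) + (-5) + (-5) = -12
Optimal value attained by: σ = (2, 3, 1).
Answer: det⊕(A) = -12; verdict: SINGULAR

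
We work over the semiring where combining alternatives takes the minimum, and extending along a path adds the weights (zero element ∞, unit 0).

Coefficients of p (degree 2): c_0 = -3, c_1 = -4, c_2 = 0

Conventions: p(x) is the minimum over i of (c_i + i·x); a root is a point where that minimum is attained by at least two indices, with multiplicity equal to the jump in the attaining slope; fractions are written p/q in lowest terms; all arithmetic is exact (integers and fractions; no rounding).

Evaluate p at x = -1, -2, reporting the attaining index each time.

p(-1) = min(-3+0·(-1)=-3, -4+1·(-1)=-5, 0+2·(-1)=-2) = -5 (attained by i=1)
p(-2) = min(-3+0·(-2)=-3, -4+1·(-2)=-6, 0+2·(-2)=-4) = -6 (attained by i=1)
Answer: p(-1) = -5; p(-2) = -6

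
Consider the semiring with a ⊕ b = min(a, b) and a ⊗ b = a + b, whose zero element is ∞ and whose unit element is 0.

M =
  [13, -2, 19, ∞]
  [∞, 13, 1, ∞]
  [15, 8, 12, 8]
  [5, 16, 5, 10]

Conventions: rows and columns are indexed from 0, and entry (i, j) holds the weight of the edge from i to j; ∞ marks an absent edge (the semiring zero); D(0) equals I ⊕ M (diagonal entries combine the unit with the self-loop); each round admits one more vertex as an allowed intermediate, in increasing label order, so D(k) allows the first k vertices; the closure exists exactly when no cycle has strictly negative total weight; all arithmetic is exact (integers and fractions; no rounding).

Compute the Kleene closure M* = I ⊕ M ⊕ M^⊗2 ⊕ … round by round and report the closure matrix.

D(0):
  [0, -2, 19, ∞]
  [∞, 0, 1, ∞]
  [15, 8, 0, 8]
  [5, 16, 5, 0]
D(1):
  [0, -2, 19, ∞]
  [∞, 0, 1, ∞]
  [15, 8, 0, 8]
  [5, 3, 5, 0]
D(2):
  [0, -2, -1, ∞]
  [∞, 0, 1, ∞]
  [15, 8, 0, 8]
  [5, 3, 4, 0]
D(3):
  [0, -2, -1, 7]
  [16, 0, 1, 9]
  [15, 8, 0, 8]
  [5, 3, 4, 0]
D(4):
  [0, -2, -1, 7]
  [14, 0, 1, 9]
  [13, 8, 0, 8]
  [5, 3, 4, 0]
Answer: M* = [[0, -2, -1, 7], [14, 0, 1, 9], [13, 8, 0, 8], [5, 3, 4, 0]]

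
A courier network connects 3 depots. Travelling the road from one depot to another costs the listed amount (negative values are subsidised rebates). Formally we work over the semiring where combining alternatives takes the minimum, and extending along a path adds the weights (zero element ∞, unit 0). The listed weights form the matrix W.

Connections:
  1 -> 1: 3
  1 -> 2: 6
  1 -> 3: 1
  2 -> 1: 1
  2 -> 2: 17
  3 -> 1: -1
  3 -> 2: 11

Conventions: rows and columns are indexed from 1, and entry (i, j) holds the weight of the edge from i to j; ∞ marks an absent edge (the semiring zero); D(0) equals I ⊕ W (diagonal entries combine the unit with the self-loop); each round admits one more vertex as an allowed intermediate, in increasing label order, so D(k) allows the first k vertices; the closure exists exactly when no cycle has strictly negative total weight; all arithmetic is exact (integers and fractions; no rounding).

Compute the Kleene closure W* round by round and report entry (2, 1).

D(0):
  [0, 6, 1]
  [1, 0, ∞]
  [-1, 11, 0]
D(1):
  [0, 6, 1]
  [1, 0, 2]
  [-1, 5, 0]
D(2):
  [0, 6, 1]
  [1, 0, 2]
  [-1, 5, 0]
D(3):
  [0, 6, 1]
  [1, 0, 2]
  [-1, 5, 0]
Answer: W*[2][1] = 1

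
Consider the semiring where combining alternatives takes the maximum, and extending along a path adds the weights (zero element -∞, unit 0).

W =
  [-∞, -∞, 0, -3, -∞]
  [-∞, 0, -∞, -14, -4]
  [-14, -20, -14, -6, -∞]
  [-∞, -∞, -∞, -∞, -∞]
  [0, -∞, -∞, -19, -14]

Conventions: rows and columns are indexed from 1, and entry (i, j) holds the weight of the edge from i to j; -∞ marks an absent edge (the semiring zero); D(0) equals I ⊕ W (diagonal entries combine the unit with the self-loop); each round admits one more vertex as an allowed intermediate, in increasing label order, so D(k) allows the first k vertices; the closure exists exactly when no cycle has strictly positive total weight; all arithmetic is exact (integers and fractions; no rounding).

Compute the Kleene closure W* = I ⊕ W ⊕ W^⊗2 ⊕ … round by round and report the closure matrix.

D(0):
  [0, -∞, 0, -3, -∞]
  [-∞, 0, -∞, -14, -4]
  [-14, -20, 0, -6, -∞]
  [-∞, -∞, -∞, 0, -∞]
  [0, -∞, -∞, -19, 0]
D(1):
  [0, -∞, 0, -3, -∞]
  [-∞, 0, -∞, -14, -4]
  [-14, -20, 0, -6, -∞]
  [-∞, -∞, -∞, 0, -∞]
  [0, -∞, 0, -3, 0]
D(2):
  [0, -∞, 0, -3, -∞]
  [-∞, 0, -∞, -14, -4]
  [-14, -20, 0, -6, -24]
  [-∞, -∞, -∞, 0, -∞]
  [0, -∞, 0, -3, 0]
D(3):
  [0, -20, 0, -3, -24]
  [-∞, 0, -∞, -14, -4]
  [-14, -20, 0, -6, -24]
  [-∞, -∞, -∞, 0, -∞]
  [0, -20, 0, -3, 0]
D(4):
  [0, -20, 0, -3, -24]
  [-∞, 0, -∞, -14, -4]
  [-14, -20, 0, -6, -24]
  [-∞, -∞, -∞, 0, -∞]
  [0, -20, 0, -3, 0]
D(5):
  [0, -20, 0, -3, -24]
  [-4, 0, -4, -7, -4]
  [-14, -20, 0, -6, -24]
  [-∞, -∞, -∞, 0, -∞]
  [0, -20, 0, -3, 0]
Answer: W* = [[0, -20, 0, -3, -24], [-4, 0, -4, -7, -4], [-14, -20, 0, -6, -24], [-∞, -∞, -∞, 0, -∞], [0, -20, 0, -3, 0]]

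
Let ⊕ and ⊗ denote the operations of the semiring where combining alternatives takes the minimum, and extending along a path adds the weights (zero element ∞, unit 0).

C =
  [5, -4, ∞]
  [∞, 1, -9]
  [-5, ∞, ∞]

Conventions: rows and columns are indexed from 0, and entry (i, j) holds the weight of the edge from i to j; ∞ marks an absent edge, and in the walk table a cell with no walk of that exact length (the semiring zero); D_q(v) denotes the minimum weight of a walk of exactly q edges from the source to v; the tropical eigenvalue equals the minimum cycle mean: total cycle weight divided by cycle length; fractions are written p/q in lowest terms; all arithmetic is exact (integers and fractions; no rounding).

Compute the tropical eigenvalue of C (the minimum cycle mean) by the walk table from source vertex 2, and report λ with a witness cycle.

q=0: [∞, ∞, 0]
q=1: [-5, ∞, ∞]
q=2: [0, -9, ∞]
q=3: [5, -8, -18]
Optimal cycle mean attained by: cycle 0->1->2->0, total (-4) + (-9) + (-5), length 3.
Answer: λ = -6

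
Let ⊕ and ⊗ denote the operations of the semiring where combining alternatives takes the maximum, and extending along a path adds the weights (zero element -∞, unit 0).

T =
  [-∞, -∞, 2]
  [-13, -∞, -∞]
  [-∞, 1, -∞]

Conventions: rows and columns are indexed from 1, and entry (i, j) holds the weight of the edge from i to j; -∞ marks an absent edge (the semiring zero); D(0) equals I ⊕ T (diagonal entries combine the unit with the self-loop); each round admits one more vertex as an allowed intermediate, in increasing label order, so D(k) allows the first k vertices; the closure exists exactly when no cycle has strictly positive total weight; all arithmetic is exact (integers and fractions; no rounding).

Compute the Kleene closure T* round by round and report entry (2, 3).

D(0):
  [0, -∞, 2]
  [-13, 0, -∞]
  [-∞, 1, 0]
D(1):
  [0, -∞, 2]
  [-13, 0, -11]
  [-∞, 1, 0]
D(2):
  [0, -∞, 2]
  [-13, 0, -11]
  [-12, 1, 0]
D(3):
  [0, 3, 2]
  [-13, 0, -11]
  [-12, 1, 0]
Answer: T*[2][3] = -11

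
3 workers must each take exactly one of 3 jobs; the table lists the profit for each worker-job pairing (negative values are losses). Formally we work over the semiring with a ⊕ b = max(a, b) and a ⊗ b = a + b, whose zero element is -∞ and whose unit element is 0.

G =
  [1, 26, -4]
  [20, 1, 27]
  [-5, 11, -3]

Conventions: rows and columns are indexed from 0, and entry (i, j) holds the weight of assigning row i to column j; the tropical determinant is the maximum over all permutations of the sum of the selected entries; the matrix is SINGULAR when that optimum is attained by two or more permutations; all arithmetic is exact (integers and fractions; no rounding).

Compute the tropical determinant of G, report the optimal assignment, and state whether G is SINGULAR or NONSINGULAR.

σ = (0, 1, 2): 1 + 1 + (-3) = -1
σ = (0, 2, 1): 1 + 27 + 11 = 39
σ = (1, 0, 2): 26 + 20 + (-3) = 43
σ = (1, 2, 0): 26 + 27 + (-5) = 48
σ = (2, 0, 1): (-4) + 20 + 11 = 27
σ = (2, 1, 0): (-4) + 1 + (-5) = -8
Optimal value attained by: σ = (1, 2, 0).
Answer: det⊕(G) = 48; verdict: NONSINGULAR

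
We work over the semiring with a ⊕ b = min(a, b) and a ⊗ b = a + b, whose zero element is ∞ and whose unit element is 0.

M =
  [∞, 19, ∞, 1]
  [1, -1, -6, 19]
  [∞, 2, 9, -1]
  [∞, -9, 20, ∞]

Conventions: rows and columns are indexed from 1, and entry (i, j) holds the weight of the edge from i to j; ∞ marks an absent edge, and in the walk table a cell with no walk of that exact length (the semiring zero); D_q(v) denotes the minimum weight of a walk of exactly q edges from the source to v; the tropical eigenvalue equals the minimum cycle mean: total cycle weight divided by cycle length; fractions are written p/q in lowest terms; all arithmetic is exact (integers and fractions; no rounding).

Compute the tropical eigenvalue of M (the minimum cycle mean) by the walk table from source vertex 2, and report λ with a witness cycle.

q=0: [∞, 0, ∞, ∞]
q=1: [1, -1, -6, 19]
q=2: [0, -4, -7, -7]
q=3: [-3, -16, -10, -8]
q=4: [-15, -17, -22, -11]
Optimal cycle mean attained by: cycle 2->3->4->2, total (-6) + (-1) + (-9), length 3.
Answer: λ = -16/3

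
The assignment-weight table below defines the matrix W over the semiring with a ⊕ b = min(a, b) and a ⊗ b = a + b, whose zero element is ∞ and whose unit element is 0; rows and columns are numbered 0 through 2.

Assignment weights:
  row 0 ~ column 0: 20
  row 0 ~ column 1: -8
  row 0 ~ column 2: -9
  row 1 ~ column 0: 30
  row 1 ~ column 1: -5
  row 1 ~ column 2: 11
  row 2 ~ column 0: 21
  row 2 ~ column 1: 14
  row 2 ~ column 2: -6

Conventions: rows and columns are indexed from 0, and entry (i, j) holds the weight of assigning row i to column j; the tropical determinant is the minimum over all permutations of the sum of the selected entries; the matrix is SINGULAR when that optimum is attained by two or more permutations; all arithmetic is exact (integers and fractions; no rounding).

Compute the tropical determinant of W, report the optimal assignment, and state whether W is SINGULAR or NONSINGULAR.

σ = (0, 1, 2): 20 + (-5) + (-6) = 9
σ = (0, 2, 1): 20 + 11 + 14 = 45
σ = (1, 0, 2): (-8) + 30 + (-6) = 16
σ = (1, 2, 0): (-8) + 11 + 21 = 24
σ = (2, 0, 1): (-9) + 30 + 14 = 35
σ = (2, 1, 0): (-9) + (-5) + 21 = 7
Optimal value attained by: σ = (2, 1, 0).
Answer: det⊕(W) = 7; verdict: NONSINGULAR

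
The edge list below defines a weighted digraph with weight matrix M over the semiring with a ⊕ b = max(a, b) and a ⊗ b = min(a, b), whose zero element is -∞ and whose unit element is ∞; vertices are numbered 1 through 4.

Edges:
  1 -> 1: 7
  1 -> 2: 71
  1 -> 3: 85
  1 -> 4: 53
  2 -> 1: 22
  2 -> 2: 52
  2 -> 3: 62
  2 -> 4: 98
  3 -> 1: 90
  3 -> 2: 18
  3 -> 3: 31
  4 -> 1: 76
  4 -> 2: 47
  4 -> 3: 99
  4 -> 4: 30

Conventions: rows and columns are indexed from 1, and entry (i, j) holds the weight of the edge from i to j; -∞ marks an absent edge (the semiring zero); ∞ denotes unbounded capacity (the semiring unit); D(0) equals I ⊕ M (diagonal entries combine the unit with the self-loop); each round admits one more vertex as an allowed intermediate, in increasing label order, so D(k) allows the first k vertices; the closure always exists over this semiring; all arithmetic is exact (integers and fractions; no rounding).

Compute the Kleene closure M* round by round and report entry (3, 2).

D(0):
  [∞, 71, 85, 53]
  [22, ∞, 62, 98]
  [90, 18, ∞, -∞]
  [76, 47, 99, ∞]
D(1):
  [∞, 71, 85, 53]
  [22, ∞, 62, 98]
  [90, 71, ∞, 53]
  [76, 71, 99, ∞]
D(2):
  [∞, 71, 85, 71]
  [22, ∞, 62, 98]
  [90, 71, ∞, 71]
  [76, 71, 99, ∞]
D(3):
  [∞, 71, 85, 71]
  [62, ∞, 62, 98]
  [90, 71, ∞, 71]
  [90, 71, 99, ∞]
D(4):
  [∞, 71, 85, 71]
  [90, ∞, 98, 98]
  [90, 71, ∞, 71]
  [90, 71, 99, ∞]
Answer: M*[3][2] = 71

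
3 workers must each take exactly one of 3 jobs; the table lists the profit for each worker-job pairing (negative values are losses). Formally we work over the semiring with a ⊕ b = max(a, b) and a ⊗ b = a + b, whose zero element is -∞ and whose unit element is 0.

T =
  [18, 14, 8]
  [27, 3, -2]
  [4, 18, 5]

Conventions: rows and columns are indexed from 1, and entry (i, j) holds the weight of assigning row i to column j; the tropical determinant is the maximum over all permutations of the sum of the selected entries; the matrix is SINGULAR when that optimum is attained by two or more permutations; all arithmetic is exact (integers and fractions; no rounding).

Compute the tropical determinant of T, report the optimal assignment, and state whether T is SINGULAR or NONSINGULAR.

σ = (1, 2, 3): 18 + 3 + 5 = 26
σ = (1, 3, 2): 18 + (-2) + 18 = 34
σ = (2, 1, 3): 14 + 27 + 5 = 46
σ = (2, 3, 1): 14 + (-2) + 4 = 16
σ = (3, 1, 2): 8 + 27 + 18 = 53
σ = (3, 2, 1): 8 + 3 + 4 = 15
Optimal value attained by: σ = (3, 1, 2).
Answer: det⊕(T) = 53; verdict: NONSINGULAR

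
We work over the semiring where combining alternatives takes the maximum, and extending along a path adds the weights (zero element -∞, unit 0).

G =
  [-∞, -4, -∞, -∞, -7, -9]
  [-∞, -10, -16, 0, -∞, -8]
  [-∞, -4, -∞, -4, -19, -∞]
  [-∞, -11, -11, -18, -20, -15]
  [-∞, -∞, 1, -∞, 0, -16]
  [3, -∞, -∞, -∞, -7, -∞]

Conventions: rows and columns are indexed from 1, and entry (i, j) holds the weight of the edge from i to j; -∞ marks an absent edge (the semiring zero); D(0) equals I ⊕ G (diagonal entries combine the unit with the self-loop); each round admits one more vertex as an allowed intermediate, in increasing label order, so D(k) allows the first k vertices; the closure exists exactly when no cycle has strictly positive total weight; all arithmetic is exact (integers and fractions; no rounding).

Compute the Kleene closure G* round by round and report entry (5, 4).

D(0):
  [0, -4, -∞, -∞, -7, -9]
  [-∞, 0, -16, 0, -∞, -8]
  [-∞, -4, 0, -4, -19, -∞]
  [-∞, -11, -11, 0, -20, -15]
  [-∞, -∞, 1, -∞, 0, -16]
  [3, -∞, -∞, -∞, -7, 0]
D(1):
  [0, -4, -∞, -∞, -7, -9]
  [-∞, 0, -16, 0, -∞, -8]
  [-∞, -4, 0, -4, -19, -∞]
  [-∞, -11, -11, 0, -20, -15]
  [-∞, -∞, 1, -∞, 0, -16]
  [3, -1, -∞, -∞, -4, 0]
D(2):
  [0, -4, -20, -4, -7, -9]
  [-∞, 0, -16, 0, -∞, -8]
  [-∞, -4, 0, -4, -19, -12]
  [-∞, -11, -11, 0, -20, -15]
  [-∞, -∞, 1, -∞, 0, -16]
  [3, -1, -17, -1, -4, 0]
D(3):
  [0, -4, -20, -4, -7, -9]
  [-∞, 0, -16, 0, -35, -8]
  [-∞, -4, 0, -4, -19, -12]
  [-∞, -11, -11, 0, -20, -15]
  [-∞, -3, 1, -3, 0, -11]
  [3, -1, -17, -1, -4, 0]
D(4):
  [0, -4, -15, -4, -7, -9]
  [-∞, 0, -11, 0, -20, -8]
  [-∞, -4, 0, -4, -19, -12]
  [-∞, -11, -11, 0, -20, -15]
  [-∞, -3, 1, -3, 0, -11]
  [3, -1, -12, -1, -4, 0]
D(5):
  [0, -4, -6, -4, -7, -9]
  [-∞, 0, -11, 0, -20, -8]
  [-∞, -4, 0, -4, -19, -12]
  [-∞, -11, -11, 0, -20, -15]
  [-∞, -3, 1, -3, 0, -11]
  [3, -1, -3, -1, -4, 0]
D(6):
  [0, -4, -6, -4, -7, -9]
  [-5, 0, -11, 0, -12, -8]
  [-9, -4, 0, -4, -16, -12]
  [-12, -11, -11, 0, -19, -15]
  [-8, -3, 1, -3, 0, -11]
  [3, -1, -3, -1, -4, 0]
Answer: G*[5][4] = -3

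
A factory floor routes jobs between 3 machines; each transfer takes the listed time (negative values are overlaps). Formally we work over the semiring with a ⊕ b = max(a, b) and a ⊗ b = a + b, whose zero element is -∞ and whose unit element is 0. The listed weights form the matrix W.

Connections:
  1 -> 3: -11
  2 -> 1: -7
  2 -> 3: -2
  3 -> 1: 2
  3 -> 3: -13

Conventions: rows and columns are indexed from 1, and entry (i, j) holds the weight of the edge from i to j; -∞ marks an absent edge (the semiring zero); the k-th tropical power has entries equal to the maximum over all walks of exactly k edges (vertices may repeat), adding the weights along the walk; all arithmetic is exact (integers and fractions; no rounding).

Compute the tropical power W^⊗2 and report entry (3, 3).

W^⊗2:
  [-9, -∞, -24]
  [0, -∞, -15]
  [-11, -∞, -9]
Key observation: the optimum is the walk 3->1->3, with weight 2 + (-11) = -9.
Optimal value attained by: walk 3->1->3.
Answer: (W^⊗2)[3][3] = -9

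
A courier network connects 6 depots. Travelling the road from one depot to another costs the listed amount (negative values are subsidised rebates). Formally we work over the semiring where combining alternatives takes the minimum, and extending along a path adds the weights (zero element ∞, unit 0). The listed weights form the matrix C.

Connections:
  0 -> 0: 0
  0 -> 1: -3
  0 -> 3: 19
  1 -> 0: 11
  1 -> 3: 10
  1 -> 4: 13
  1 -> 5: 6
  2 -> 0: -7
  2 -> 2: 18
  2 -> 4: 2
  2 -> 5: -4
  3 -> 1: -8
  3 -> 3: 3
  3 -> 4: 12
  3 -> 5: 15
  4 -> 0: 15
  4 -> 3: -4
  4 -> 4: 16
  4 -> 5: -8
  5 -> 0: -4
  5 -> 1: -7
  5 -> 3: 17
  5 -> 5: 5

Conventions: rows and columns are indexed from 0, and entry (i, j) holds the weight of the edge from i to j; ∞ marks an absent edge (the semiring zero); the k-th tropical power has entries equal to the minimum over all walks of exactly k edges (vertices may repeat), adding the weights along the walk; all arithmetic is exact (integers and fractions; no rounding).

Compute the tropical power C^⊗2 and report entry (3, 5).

C^⊗2:
  [0, -3, ∞, 7, 10, 3]
  [2, -1, ∞, 9, 22, 5]
  [-8, -11, 36, -2, 18, -6]
  [3, -5, ∞, 2, 5, -2]
  [-12, -15, ∞, -1, 8, -3]
  [-4, -7, ∞, 3, 6, -1]
Key observation: the optimum is the walk 3->1->5, with weight (-8) + 6 = -2.
Optimal value attained by: walk 3->1->5.
Answer: (C^⊗2)[3][5] = -2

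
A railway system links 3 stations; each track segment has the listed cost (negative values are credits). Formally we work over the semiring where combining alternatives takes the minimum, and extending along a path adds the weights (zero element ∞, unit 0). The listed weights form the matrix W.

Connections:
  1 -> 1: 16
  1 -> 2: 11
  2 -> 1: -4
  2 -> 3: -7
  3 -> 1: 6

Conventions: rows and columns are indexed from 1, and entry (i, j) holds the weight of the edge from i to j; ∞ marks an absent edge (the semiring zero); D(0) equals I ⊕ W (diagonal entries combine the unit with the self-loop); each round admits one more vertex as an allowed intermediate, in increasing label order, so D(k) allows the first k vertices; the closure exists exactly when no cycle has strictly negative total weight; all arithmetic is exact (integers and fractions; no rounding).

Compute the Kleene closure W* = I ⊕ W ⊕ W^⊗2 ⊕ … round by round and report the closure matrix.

D(0):
  [0, 11, ∞]
  [-4, 0, -7]
  [6, ∞, 0]
D(1):
  [0, 11, ∞]
  [-4, 0, -7]
  [6, 17, 0]
D(2):
  [0, 11, 4]
  [-4, 0, -7]
  [6, 17, 0]
D(3):
  [0, 11, 4]
  [-4, 0, -7]
  [6, 17, 0]
Answer: W* = [[0, 11, 4], [-4, 0, -7], [6, 17, 0]]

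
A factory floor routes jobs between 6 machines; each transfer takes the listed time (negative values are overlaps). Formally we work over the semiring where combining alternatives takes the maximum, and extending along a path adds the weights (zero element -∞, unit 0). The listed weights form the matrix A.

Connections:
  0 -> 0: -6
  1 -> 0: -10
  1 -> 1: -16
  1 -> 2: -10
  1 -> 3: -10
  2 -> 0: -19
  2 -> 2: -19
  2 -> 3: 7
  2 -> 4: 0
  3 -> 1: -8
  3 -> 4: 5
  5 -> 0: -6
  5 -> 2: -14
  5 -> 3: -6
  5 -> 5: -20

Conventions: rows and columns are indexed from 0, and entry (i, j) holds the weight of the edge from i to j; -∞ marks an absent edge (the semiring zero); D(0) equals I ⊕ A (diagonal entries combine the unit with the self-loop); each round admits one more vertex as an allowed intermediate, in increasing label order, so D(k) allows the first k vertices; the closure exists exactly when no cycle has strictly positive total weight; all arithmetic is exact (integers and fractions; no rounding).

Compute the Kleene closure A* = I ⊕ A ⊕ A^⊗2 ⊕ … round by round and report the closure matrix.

D(0):
  [0, -∞, -∞, -∞, -∞, -∞]
  [-10, 0, -10, -10, -∞, -∞]
  [-19, -∞, 0, 7, 0, -∞]
  [-∞, -8, -∞, 0, 5, -∞]
  [-∞, -∞, -∞, -∞, 0, -∞]
  [-6, -∞, -14, -6, -∞, 0]
D(1):
  [0, -∞, -∞, -∞, -∞, -∞]
  [-10, 0, -10, -10, -∞, -∞]
  [-19, -∞, 0, 7, 0, -∞]
  [-∞, -8, -∞, 0, 5, -∞]
  [-∞, -∞, -∞, -∞, 0, -∞]
  [-6, -∞, -14, -6, -∞, 0]
D(2):
  [0, -∞, -∞, -∞, -∞, -∞]
  [-10, 0, -10, -10, -∞, -∞]
  [-19, -∞, 0, 7, 0, -∞]
  [-18, -8, -18, 0, 5, -∞]
  [-∞, -∞, -∞, -∞, 0, -∞]
  [-6, -∞, -14, -6, -∞, 0]
D(3):
  [0, -∞, -∞, -∞, -∞, -∞]
  [-10, 0, -10, -3, -10, -∞]
  [-19, -∞, 0, 7, 0, -∞]
  [-18, -8, -18, 0, 5, -∞]
  [-∞, -∞, -∞, -∞, 0, -∞]
  [-6, -∞, -14, -6, -14, 0]
D(4):
  [0, -∞, -∞, -∞, -∞, -∞]
  [-10, 0, -10, -3, 2, -∞]
  [-11, -1, 0, 7, 12, -∞]
  [-18, -8, -18, 0, 5, -∞]
  [-∞, -∞, -∞, -∞, 0, -∞]
  [-6, -14, -14, -6, -1, 0]
D(5):
  [0, -∞, -∞, -∞, -∞, -∞]
  [-10, 0, -10, -3, 2, -∞]
  [-11, -1, 0, 7, 12, -∞]
  [-18, -8, -18, 0, 5, -∞]
  [-∞, -∞, -∞, -∞, 0, -∞]
  [-6, -14, -14, -6, -1, 0]
D(6):
  [0, -∞, -∞, -∞, -∞, -∞]
  [-10, 0, -10, -3, 2, -∞]
  [-11, -1, 0, 7, 12, -∞]
  [-18, -8, -18, 0, 5, -∞]
  [-∞, -∞, -∞, -∞, 0, -∞]
  [-6, -14, -14, -6, -1, 0]
Answer: A* = [[0, -∞, -∞, -∞, -∞, -∞], [-10, 0, -10, -3, 2, -∞], [-11, -1, 0, 7, 12, -∞], [-18, -8, -18, 0, 5, -∞], [-∞, -∞, -∞, -∞, 0, -∞], [-6, -14, -14, -6, -1, 0]]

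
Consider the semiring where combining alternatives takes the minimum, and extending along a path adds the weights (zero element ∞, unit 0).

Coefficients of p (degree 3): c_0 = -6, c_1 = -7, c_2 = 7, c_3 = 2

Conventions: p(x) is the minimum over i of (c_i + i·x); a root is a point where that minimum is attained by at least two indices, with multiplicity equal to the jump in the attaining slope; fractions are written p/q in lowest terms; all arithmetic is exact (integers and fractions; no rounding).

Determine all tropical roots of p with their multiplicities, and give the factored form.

hull edge (i=0, c=-6) to (i=1, c=-7): slope -1, span 1
hull edge (i=1, c=-7) to (i=3, c=2): slope 9/2, span 2
Factored form: p(x) = 2 ⊗ (x ⊕ (-9/2)) ⊗ (x ⊕ (-9/2)) ⊗ (x ⊕ 1)
Answer: roots = -9/2 (mult 2), 1 (mult 1)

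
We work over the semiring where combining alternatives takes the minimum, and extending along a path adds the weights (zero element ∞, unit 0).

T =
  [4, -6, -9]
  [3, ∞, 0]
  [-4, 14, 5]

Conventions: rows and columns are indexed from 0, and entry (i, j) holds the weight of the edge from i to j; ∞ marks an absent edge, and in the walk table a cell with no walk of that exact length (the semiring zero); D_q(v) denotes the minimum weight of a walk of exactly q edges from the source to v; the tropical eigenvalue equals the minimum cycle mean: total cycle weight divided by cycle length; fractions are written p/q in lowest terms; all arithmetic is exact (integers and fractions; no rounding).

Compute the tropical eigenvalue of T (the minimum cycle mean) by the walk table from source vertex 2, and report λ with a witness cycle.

q=0: [∞, ∞, 0]
q=1: [-4, 14, 5]
q=2: [0, -10, -13]
q=3: [-17, -6, -10]
Optimal cycle mean attained by: cycle 0->2->0, total (-9) + (-4), length 2.
Answer: λ = -13/2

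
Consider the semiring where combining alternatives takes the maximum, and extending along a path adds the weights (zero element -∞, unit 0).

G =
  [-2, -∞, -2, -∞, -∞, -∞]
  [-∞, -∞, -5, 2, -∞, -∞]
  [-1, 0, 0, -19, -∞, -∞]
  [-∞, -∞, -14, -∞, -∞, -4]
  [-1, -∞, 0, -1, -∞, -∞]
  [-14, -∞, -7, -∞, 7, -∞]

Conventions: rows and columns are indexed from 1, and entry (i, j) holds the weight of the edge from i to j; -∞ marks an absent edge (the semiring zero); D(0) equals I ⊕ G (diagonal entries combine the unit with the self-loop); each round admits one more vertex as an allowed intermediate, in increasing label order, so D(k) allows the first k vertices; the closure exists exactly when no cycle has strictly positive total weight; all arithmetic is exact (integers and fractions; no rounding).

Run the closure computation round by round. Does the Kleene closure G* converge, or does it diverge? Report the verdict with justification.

D(0):
  [0, -∞, -2, -∞, -∞, -∞]
  [-∞, 0, -5, 2, -∞, -∞]
  [-1, 0, 0, -19, -∞, -∞]
  [-∞, -∞, -14, 0, -∞, -4]
  [-1, -∞, 0, -1, 0, -∞]
  [-14, -∞, -7, -∞, 7, 0]
D(1):
  [0, -∞, -2, -∞, -∞, -∞]
  [-∞, 0, -5, 2, -∞, -∞]
  [-1, 0, 0, -19, -∞, -∞]
  [-∞, -∞, -14, 0, -∞, -4]
  [-1, -∞, 0, -1, 0, -∞]
  [-14, -∞, -7, -∞, 7, 0]
D(2):
  [0, -∞, -2, -∞, -∞, -∞]
  [-∞, 0, -5, 2, -∞, -∞]
  [-1, 0, 0, 2, -∞, -∞]
  [-∞, -∞, -14, 0, -∞, -4]
  [-1, -∞, 0, -1, 0, -∞]
  [-14, -∞, -7, -∞, 7, 0]
D(3):
  [0, -2, -2, 0, -∞, -∞]
  [-6, 0, -5, 2, -∞, -∞]
  [-1, 0, 0, 2, -∞, -∞]
  [-15, -14, -14, 0, -∞, -4]
  [-1, 0, 0, 2, 0, -∞]
  [-8, -7, -7, -5, 7, 0]
D(4):
  [0, -2, -2, 0, -∞, -4]
  [-6, 0, -5, 2, -∞, -2]
  [-1, 0, 0, 2, -∞, -2]
  [-15, -14, -14, 0, -∞, -4]
  [-1, 0, 0, 2, 0, -2]
  [-8, -7, -7, -5, 7, 0]
Detection: at round 5, diagonal entry (6, 6) turns strictly positive.
Key observation: the cycle 6->5->1->3->2->4->6 has total weight 7 + (-1) + (-2) + 0 + 2 + (-4), which is strictly positive.
Answer: DIVERGES — positive cycle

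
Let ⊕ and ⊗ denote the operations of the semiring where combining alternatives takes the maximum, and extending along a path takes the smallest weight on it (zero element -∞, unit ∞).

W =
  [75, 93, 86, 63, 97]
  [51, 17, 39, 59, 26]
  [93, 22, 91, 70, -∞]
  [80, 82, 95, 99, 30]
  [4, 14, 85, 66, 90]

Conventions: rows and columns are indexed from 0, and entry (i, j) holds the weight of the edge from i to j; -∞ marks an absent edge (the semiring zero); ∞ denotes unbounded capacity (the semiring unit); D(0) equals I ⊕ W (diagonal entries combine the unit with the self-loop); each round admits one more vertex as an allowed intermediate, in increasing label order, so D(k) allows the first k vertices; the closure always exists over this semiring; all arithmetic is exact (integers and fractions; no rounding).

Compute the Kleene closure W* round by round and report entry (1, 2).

D(0):
  [∞, 93, 86, 63, 97]
  [51, ∞, 39, 59, 26]
  [93, 22, ∞, 70, -∞]
  [80, 82, 95, ∞, 30]
  [4, 14, 85, 66, ∞]
D(1):
  [∞, 93, 86, 63, 97]
  [51, ∞, 51, 59, 51]
  [93, 93, ∞, 70, 93]
  [80, 82, 95, ∞, 80]
  [4, 14, 85, 66, ∞]
D(2):
  [∞, 93, 86, 63, 97]
  [51, ∞, 51, 59, 51]
  [93, 93, ∞, 70, 93]
  [80, 82, 95, ∞, 80]
  [14, 14, 85, 66, ∞]
D(3):
  [∞, 93, 86, 70, 97]
  [51, ∞, 51, 59, 51]
  [93, 93, ∞, 70, 93]
  [93, 93, 95, ∞, 93]
  [85, 85, 85, 70, ∞]
D(4):
  [∞, 93, 86, 70, 97]
  [59, ∞, 59, 59, 59]
  [93, 93, ∞, 70, 93]
  [93, 93, 95, ∞, 93]
  [85, 85, 85, 70, ∞]
D(5):
  [∞, 93, 86, 70, 97]
  [59, ∞, 59, 59, 59]
  [93, 93, ∞, 70, 93]
  [93, 93, 95, ∞, 93]
  [85, 85, 85, 70, ∞]
Answer: W*[1][2] = 59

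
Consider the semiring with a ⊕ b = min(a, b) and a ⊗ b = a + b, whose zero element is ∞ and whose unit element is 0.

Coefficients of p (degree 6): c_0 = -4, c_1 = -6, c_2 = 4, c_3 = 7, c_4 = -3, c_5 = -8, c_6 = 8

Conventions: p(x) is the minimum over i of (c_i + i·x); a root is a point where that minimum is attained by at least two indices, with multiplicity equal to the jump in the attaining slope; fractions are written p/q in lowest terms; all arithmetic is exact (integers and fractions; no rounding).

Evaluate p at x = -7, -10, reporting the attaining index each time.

p(-7) = min(-4+0·(-7)=-4, -6+1·(-7)=-13, 4+2·(-7)=-10, 7+3·(-7)=-14, -3+4·(-7)=-31, -8+5·(-7)=-43, 8+6·(-7)=-34) = -43 (attained by i=5)
p(-10) = min(-4+0·(-10)=-4, -6+1·(-10)=-16, 4+2·(-10)=-16, 7+3·(-10)=-23, -3+4·(-10)=-43, -8+5·(-10)=-58, 8+6·(-10)=-52) = -58 (attained by i=5)
Answer: p(-7) = -43; p(-10) = -58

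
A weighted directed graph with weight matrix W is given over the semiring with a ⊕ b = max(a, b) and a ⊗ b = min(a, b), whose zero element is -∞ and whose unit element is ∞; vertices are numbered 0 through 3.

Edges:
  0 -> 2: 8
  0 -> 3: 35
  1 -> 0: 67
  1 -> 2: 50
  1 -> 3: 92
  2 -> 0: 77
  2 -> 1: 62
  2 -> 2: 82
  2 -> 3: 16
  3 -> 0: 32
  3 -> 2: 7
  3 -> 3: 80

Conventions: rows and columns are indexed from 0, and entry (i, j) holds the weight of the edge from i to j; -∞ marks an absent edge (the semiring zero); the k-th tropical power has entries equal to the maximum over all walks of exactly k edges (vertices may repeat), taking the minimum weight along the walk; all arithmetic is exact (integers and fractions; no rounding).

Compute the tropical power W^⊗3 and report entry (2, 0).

W^⊗2:
  [32, 8, 8, 35]
  [50, 50, 50, 80]
  [77, 62, 82, 62]
  [32, 7, 8, 80]
W^⊗3:
  [32, 8, 8, 35]
  [50, 50, 50, 80]
  [77, 62, 82, 62]
  [32, 8, 8, 80]
Key observation: the optimum is the walk 2->2->2->0, with weight 82 min 82 min 77 = 77.
Optimal value attained by: walk 2->2->2->0.
Answer: (W^⊗3)[2][0] = 77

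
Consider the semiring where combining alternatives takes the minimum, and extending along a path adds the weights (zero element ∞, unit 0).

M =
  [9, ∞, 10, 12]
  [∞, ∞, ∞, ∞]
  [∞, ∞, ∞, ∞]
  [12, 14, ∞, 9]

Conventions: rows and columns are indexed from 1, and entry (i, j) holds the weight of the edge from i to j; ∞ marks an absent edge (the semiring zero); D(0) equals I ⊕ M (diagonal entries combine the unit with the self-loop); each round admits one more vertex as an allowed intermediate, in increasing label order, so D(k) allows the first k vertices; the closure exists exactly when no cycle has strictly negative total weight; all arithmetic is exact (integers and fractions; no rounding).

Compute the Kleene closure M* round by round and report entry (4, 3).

D(0):
  [0, ∞, 10, 12]
  [∞, 0, ∞, ∞]
  [∞, ∞, 0, ∞]
  [12, 14, ∞, 0]
D(1):
  [0, ∞, 10, 12]
  [∞, 0, ∞, ∞]
  [∞, ∞, 0, ∞]
  [12, 14, 22, 0]
D(2):
  [0, ∞, 10, 12]
  [∞, 0, ∞, ∞]
  [∞, ∞, 0, ∞]
  [12, 14, 22, 0]
D(3):
  [0, ∞, 10, 12]
  [∞, 0, ∞, ∞]
  [∞, ∞, 0, ∞]
  [12, 14, 22, 0]
D(4):
  [0, 26, 10, 12]
  [∞, 0, ∞, ∞]
  [∞, ∞, 0, ∞]
  [12, 14, 22, 0]
Answer: M*[4][3] = 22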